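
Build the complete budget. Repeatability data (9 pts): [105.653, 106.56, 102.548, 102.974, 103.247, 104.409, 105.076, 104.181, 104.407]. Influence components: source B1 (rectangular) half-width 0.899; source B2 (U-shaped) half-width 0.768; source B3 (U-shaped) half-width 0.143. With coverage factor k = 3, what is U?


mean = (105.653 + 106.56 + 102.548 + 102.974 + 103.247 + 104.409 + 105.076 + 104.181 + 104.407) / 9 = 104.3394444
s = sqrt(sum((x - mean)^2)/(n-1)) = 1.2990603
u_A = s / sqrt(n) = 1.2990603 / sqrt(9) = 0.4330201
u_B1 = 0.899 / sqrt(3) = 0.51903789
u_B2 = 0.768 / sqrt(2) = 0.54305801
u_B3 = 0.143 / sqrt(2) = 0.10111627
uc = sqrt(0.4330201^2 + 0.51903789^2 + 0.54305801^2 + 0.10111627^2) = 0.87295088
U = k * uc = 3 * 0.87295088
U = 2.6189

2.6189


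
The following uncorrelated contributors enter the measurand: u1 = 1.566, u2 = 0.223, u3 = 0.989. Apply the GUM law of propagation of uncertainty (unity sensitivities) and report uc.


uc = sqrt(1.566^2 + 0.223^2 + 0.989^2)
uc = sqrt(3.480206)
uc = 1.8655

1.8655


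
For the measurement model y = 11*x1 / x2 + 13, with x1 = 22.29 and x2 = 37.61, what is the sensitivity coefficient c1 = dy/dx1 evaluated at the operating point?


y = 11*x1 / x2 + 13
dy/dx1 = 11/x2
Evaluate at x2 = 37.61: c1 = 11 / 37.61
c1 = 0.2925

0.2925


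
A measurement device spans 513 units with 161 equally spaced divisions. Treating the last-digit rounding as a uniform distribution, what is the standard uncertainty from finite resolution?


resolution = range / divisions
resolution = 513 / 161 = 3.1863354
u_res = resolution / (2*sqrt(3))
u_res = 3.1863354 / 3.4641016
u_res = 0.9198

0.9198


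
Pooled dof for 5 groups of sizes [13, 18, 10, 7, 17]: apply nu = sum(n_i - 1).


nu = sum_i (n_i - 1)
nu = ((13 - 1) + (18 - 1) + (10 - 1) + (7 - 1) + (17 - 1))
nu = 12 + 17 + 9 + 6 + 16
nu = 60

60


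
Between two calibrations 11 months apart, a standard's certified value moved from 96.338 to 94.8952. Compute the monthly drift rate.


rate = (v2 - v1) / months
= (94.8952 - 96.338) / 11
= -1.4428 / 11
= -0.1312

-0.1312


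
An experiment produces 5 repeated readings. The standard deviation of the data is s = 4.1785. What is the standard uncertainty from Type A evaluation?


u_A = s / sqrt(n)
u_A = 4.1785 / sqrt(5)
u_A = 4.1785 / 2.236068
u_A = 1.8687

1.8687


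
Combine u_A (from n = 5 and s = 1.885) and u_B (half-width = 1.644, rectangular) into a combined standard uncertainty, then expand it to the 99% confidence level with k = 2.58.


u_A = s / sqrt(n) = 1.885 / sqrt(5) = 0.84299763
u_B = half_width / sqrt(3) = 1.644 / sqrt(3) = 0.94916384
uc = sqrt(u_A^2 + u_B^2) = sqrt(0.84299763^2 + 0.94916384^2) = 1.2694711
U = k * uc = 2.58 * 1.2694711
U = 3.2752

3.2752


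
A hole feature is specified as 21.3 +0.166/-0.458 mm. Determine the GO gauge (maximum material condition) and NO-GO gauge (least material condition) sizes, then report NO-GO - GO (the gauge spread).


GO = nominal - lower_tol (smallest hole = maximum material condition)
GO = 21.3 - 0.458 = 20.842
NO-GO = nominal + upper_tol (largest hole = least material condition)
NO-GO = 21.3 + 0.166 = 21.466
spread = NO-GO - GO = 21.466 - 20.842 = 0.6240

0.6240


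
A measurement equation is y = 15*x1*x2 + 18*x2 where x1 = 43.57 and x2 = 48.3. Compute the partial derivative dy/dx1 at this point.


y = 15*x1*x2 + 18*x2
dy/dx1 = 15*x2
Evaluate at x2 = 48.3: c1 = 15 * 48.3
c1 = 724.5000

724.5000


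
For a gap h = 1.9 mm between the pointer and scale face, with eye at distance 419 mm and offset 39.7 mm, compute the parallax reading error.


error = h * offset / d
= 1.9 * 39.7 / 419
= 0.1800

0.1800


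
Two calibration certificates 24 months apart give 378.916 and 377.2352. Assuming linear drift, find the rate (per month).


rate = (v2 - v1) / months
= (377.2352 - 378.916) / 24
= -1.6808 / 24
= -0.0700

-0.0700


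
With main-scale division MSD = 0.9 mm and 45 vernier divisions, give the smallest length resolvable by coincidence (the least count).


LC = MSD / n_div
= 0.9 / 45
= 0.0200

0.0200


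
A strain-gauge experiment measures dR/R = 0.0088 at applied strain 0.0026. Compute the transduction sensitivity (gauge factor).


GF = (dR/R) / epsilon
= 0.0088 / 0.0026
= 3.3846

3.3846


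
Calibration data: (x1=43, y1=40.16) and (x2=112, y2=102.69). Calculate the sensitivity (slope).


slope = (y2 - y1) / (x2 - x1)
= (102.69 - 40.16) / (112 - 43)
= 62.5300 / 69
= 0.9062

0.9062


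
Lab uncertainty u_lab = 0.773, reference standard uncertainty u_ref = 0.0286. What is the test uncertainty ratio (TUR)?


TUR = u_lab / u_ref
= 0.773 / 0.0286
= 27.0280

27.0280


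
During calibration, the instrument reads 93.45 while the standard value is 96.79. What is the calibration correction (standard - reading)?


Correction = standard - reading
= 96.79 - 93.45
= 3.3400

3.3400


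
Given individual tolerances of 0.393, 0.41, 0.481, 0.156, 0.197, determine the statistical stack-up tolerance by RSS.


RSS = sqrt(0.393^2 + 0.41^2 + 0.481^2 + 0.156^2 + 0.197^2)
= sqrt(0.617055)
= 0.7855

0.7855


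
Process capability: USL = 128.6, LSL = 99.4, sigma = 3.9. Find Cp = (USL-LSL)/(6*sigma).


Cp = (USL - LSL) / (6 * sigma)
= (128.6 - 99.4) / (6 * 3.9)
= 29.2000 / 23.4000
= 1.2479

1.2479


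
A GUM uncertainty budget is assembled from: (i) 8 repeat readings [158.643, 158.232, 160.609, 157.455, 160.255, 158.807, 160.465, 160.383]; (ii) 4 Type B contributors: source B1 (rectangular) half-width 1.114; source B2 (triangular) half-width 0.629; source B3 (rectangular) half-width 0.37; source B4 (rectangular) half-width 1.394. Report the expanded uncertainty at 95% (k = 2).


mean = (158.643 + 158.232 + 160.609 + 157.455 + 160.255 + 158.807 + 160.465 + 160.383) / 8 = 159.356125
s = sqrt(sum((x - mean)^2)/(n-1)) = 1.2159515
u_A = s / sqrt(n) = 1.2159515 / sqrt(8) = 0.42990378
u_B1 = 1.114 / sqrt(3) = 0.6431682
u_B2 = 0.629 / sqrt(6) = 0.25678817
u_B3 = 0.37 / sqrt(3) = 0.2136196
u_B4 = 1.394 / sqrt(3) = 0.80482628
uc = sqrt(0.42990378^2 + 0.6431682^2 + 0.25678817^2 + 0.2136196^2 + 0.80482628^2) = 1.1652474
U = k * uc = 2 * 1.1652474
U = 2.3305

2.3305


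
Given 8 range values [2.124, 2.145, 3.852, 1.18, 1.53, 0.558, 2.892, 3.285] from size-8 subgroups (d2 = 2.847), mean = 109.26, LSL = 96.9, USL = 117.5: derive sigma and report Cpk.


R_bar = (2.124 + 2.145 + 3.852 + 1.18 + 1.53 + 0.558 + 2.892 + 3.285) / 8 = 2.19575
sigma = R_bar / d2 = 2.19575 / 2.847 = 0.77125044
Cp = (USL - LSL)/(6*sigma) = (117.5 - 96.9)/(6*0.77125044) = 4.4516
Cpu = (117.5 - 109.26)/(3*0.77125044) = 3.5613
Cpl = (109.26 - 96.9)/(3*0.77125044) = 5.3420
Cpk = min(Cpu, Cpl) = 3.5613

3.5613


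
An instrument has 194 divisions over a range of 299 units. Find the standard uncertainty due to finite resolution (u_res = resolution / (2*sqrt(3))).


resolution = range / divisions
resolution = 299 / 194 = 1.5412371
u_res = resolution / (2*sqrt(3))
u_res = 1.5412371 / 3.4641016
u_res = 0.4449

0.4449


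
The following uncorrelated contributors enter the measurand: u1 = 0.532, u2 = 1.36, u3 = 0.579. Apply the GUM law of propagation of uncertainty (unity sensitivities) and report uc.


uc = sqrt(0.532^2 + 1.36^2 + 0.579^2)
uc = sqrt(2.467865)
uc = 1.5709

1.5709


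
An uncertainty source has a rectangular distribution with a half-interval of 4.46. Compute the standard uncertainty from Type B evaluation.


u_B = half_width / sqrt(3)
u_B = 4.46 / 1.7320508
u_B = 2.5750

2.5750


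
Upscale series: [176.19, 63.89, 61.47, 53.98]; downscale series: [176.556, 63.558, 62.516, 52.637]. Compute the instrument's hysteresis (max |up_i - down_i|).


|176.19 - 176.556| = 0.3660
|63.89 - 63.558| = 0.3320
|61.47 - 62.516| = 1.0460
|53.98 - 52.637| = 1.3430
hysteresis = max(diffs) = 1.3430

1.3430


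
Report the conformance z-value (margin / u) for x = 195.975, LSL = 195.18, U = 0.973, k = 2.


u = U / k = 0.973 / 2 = 0.4865
margin = |LSL - x| = |195.18 - 195.975| = 0.795
z = margin / u = 0.795 / 0.4865
z = 1.6341

1.6341


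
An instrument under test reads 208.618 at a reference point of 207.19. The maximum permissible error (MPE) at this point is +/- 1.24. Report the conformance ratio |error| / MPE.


e = indication - reference = 208.618 - 207.19 = 1.4280
|e| = 1.4280
ratio = |e| / MPE = 1.4280 / 1.24
ratio = 1.1516

1.1516


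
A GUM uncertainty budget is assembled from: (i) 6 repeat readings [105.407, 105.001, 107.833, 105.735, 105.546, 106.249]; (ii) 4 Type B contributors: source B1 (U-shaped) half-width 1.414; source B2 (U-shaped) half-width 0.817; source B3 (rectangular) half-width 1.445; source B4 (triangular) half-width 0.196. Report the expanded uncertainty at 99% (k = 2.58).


mean = (105.407 + 105.001 + 107.833 + 105.735 + 105.546 + 106.249) / 6 = 105.9618333
s = sqrt(sum((x - mean)^2)/(n-1)) = 1.0039065
u_A = s / sqrt(n) = 1.0039065 / sqrt(6) = 0.40984311
u_B1 = 1.414 / sqrt(2) = 0.99984899
u_B2 = 0.817 / sqrt(2) = 0.57770624
u_B3 = 1.445 / sqrt(3) = 0.83427114
u_B4 = 0.196 / sqrt(6) = 0.080016665
uc = sqrt(0.40984311^2 + 0.99984899^2 + 0.57770624^2 + 0.83427114^2 + 0.080016665^2) = 1.4845285
U = k * uc = 2.58 * 1.4845285
U = 3.8301

3.8301


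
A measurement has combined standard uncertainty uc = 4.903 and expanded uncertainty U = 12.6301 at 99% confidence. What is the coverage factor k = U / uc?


k = U / uc
k = 12.6301 / 4.903
k = 2.576

2.576


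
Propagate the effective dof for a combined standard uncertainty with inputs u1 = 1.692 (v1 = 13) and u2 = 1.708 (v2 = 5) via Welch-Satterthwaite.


uc = sqrt(u1^2 + u2^2) = sqrt(1.692^2 + 1.708^2) = 2.4041897
v_eff = uc^4 / (u1^4/v1 + u2^4/v2)
= 2.4041897^4 / (1.692^4/13 + 1.708^4/5)
= 33.409881 / 2.3325466
v_eff = 14.3233

14.3233


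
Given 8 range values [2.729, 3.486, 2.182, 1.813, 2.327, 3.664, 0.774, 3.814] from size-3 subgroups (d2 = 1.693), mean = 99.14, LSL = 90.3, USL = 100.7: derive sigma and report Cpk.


R_bar = (2.729 + 3.486 + 2.182 + 1.813 + 2.327 + 3.664 + 0.774 + 3.814) / 8 = 2.598625
sigma = R_bar / d2 = 2.598625 / 1.693 = 1.5349232
Cp = (USL - LSL)/(6*sigma) = (100.7 - 90.3)/(6*1.5349232) = 1.1293
Cpu = (100.7 - 99.14)/(3*1.5349232) = 0.3388
Cpl = (99.14 - 90.3)/(3*1.5349232) = 1.9197
Cpk = min(Cpu, Cpl) = 0.3388

0.3388


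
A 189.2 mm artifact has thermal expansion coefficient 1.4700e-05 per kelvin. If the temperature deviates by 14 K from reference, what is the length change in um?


dL = L * alpha * dT
= 189.2 * 1.4700e-05 * 14
= 0.0389374 mm
dL_um = 0.0389374 * 1000 = 38.9374 um

38.9374


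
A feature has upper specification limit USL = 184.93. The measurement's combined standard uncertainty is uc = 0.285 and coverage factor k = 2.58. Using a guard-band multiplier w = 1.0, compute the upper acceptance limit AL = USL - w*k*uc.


U = k * uc = 2.58 * 0.285 = 0.7353
guard band g = w * U = 1.0 * 0.7353 = 0.7353
AL = USL - g = 184.93 - 0.7353
AL = 184.1947

184.1947


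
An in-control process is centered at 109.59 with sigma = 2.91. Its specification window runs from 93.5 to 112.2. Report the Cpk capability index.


Cpu = (USL - mean) / (3*sigma) = (112.2 - 109.59) / (3*2.91) = 0.2990
Cpl = (mean - LSL) / (3*sigma) = (109.59 - 93.5) / (3*2.91) = 1.8431
Cpk = min(Cpu, Cpl) = 0.2990

0.2990


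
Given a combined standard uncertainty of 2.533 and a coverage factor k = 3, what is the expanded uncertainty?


U = k * uc
U = 3 * 2.533
U = 7.5990

7.5990


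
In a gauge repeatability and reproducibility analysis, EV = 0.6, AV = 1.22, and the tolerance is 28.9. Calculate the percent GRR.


GRR = sqrt(EV^2 + AV^2) = sqrt(0.6^2 + 1.22^2) = 1.3595588
%GRR = GRR / tol * 100 = 1.3595588 / 28.9 * 100
%GRR = 4.7044

4.7044


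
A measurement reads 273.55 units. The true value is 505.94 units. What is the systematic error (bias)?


Systematic error = measured - true
= 273.55 - 505.94
= -232.3900

-232.3900


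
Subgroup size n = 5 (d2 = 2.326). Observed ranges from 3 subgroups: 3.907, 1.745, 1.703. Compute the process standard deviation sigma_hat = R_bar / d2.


R_bar = (3.907 + 1.745 + 1.703) / 3
R_bar = 7.355 / 3 = 2.4516667
sigma_hat = R_bar / d2 = 2.4516667 / 2.326 = 1.0540

1.0540


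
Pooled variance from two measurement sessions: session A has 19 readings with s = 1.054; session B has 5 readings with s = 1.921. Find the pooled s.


s_p = sqrt(((n1-1)*s1^2 + (n2-1)*s2^2) / (n1+n2-2))
numerator = (19-1)*1.054^2 + (5-1)*1.921^2 = 19.996488 + 14.760964 = 34.757452
denominator = 19 + 5 - 2 = 22
s_p^2 = 34.757452 / 22 = 1.5798842
s_p = sqrt(1.5798842) = 1.2569

1.2569


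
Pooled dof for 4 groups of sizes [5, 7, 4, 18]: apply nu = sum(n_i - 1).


nu = sum_i (n_i - 1)
nu = ((5 - 1) + (7 - 1) + (4 - 1) + (18 - 1))
nu = 4 + 6 + 3 + 17
nu = 30

30


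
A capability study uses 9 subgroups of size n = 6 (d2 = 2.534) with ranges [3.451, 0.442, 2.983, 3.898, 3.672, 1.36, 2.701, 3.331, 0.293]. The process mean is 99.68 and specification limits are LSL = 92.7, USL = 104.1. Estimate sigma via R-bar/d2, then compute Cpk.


R_bar = (3.451 + 0.442 + 2.983 + 3.898 + 3.672 + 1.36 + 2.701 + 3.331 + 0.293) / 9 = 2.459
sigma = R_bar / d2 = 2.459 / 2.534 = 0.97040253
Cp = (USL - LSL)/(6*sigma) = (104.1 - 92.7)/(6*0.97040253) = 1.9580
Cpu = (104.1 - 99.68)/(3*0.97040253) = 1.5183
Cpl = (99.68 - 92.7)/(3*0.97040253) = 2.3976
Cpk = min(Cpu, Cpl) = 1.5183

1.5183


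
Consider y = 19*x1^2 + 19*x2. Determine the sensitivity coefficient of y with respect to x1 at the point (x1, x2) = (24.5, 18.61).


y = 19*x1^2 + 19*x2
dy/dx1 = 2*19*x1
Evaluate at x1 = 24.5: c1 = 38 * 24.5
c1 = 931.0000

931.0000


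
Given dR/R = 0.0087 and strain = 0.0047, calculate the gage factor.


GF = (dR/R) / epsilon
= 0.0087 / 0.0047
= 1.8511

1.8511


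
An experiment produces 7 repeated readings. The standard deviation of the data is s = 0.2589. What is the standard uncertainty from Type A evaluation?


u_A = s / sqrt(n)
u_A = 0.2589 / sqrt(7)
u_A = 0.2589 / 2.6457513
u_A = 0.0979

0.0979


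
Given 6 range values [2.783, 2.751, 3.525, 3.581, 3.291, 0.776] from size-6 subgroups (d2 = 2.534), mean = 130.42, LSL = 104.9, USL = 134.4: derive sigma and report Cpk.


R_bar = (2.783 + 2.751 + 3.525 + 3.581 + 3.291 + 0.776) / 6 = 2.7845
sigma = R_bar / d2 = 2.7845 / 2.534 = 1.0988556
Cp = (USL - LSL)/(6*sigma) = (134.4 - 104.9)/(6*1.0988556) = 4.4744
Cpu = (134.4 - 130.42)/(3*1.0988556) = 1.2073
Cpl = (130.42 - 104.9)/(3*1.0988556) = 7.7414
Cpk = min(Cpu, Cpl) = 1.2073

1.2073


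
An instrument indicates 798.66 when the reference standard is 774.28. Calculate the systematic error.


Systematic error = measured - true
= 798.66 - 774.28
= 24.3800

24.3800


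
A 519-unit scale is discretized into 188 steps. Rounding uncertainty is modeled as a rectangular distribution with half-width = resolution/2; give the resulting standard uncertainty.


resolution = range / divisions
resolution = 519 / 188 = 2.7606383
u_res = resolution / (2*sqrt(3))
u_res = 2.7606383 / 3.4641016
u_res = 0.7969

0.7969


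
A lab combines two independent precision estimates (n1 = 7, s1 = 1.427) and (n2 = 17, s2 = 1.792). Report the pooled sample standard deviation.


s_p = sqrt(((n1-1)*s1^2 + (n2-1)*s2^2) / (n1+n2-2))
numerator = (7-1)*1.427^2 + (17-1)*1.792^2 = 12.217974 + 51.380224 = 63.598198
denominator = 7 + 17 - 2 = 22
s_p^2 = 63.598198 / 22 = 2.8908272
s_p = sqrt(2.8908272) = 1.7002

1.7002


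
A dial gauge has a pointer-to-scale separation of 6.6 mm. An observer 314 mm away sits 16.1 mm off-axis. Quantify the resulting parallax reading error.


error = h * offset / d
= 6.6 * 16.1 / 314
= 0.3384

0.3384


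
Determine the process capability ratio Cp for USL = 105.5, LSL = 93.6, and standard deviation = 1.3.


Cp = (USL - LSL) / (6 * sigma)
= (105.5 - 93.6) / (6 * 1.3)
= 11.9000 / 7.8000
= 1.5256

1.5256


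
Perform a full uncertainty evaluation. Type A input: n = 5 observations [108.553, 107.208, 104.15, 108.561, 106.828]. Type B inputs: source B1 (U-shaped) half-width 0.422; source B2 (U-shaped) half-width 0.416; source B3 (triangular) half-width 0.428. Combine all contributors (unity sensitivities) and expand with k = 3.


mean = (108.553 + 107.208 + 104.15 + 108.561 + 106.828) / 5 = 107.06
s = sqrt(sum((x - mean)^2)/(n-1)) = 1.8045691
u_A = s / sqrt(n) = 1.8045691 / sqrt(5) = 0.80702784
u_B1 = 0.422 / sqrt(2) = 0.29839906
u_B2 = 0.416 / sqrt(2) = 0.29415642
u_B3 = 0.428 / sqrt(6) = 0.17473027
uc = sqrt(0.80702784^2 + 0.29839906^2 + 0.29415642^2 + 0.17473027^2) = 0.92595605
U = k * uc = 3 * 0.92595605
U = 2.7779

2.7779


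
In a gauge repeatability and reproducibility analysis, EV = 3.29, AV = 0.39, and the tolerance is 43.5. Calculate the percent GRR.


GRR = sqrt(EV^2 + AV^2) = sqrt(3.29^2 + 0.39^2) = 3.3130349
%GRR = GRR / tol * 100 = 3.3130349 / 43.5 * 100
%GRR = 7.6162

7.6162


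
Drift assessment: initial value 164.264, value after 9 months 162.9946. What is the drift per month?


rate = (v2 - v1) / months
= (162.9946 - 164.264) / 9
= -1.2694 / 9
= -0.1410

-0.1410


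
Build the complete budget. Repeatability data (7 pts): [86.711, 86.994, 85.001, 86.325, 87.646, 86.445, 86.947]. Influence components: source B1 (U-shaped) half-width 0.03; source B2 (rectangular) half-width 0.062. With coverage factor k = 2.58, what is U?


mean = (86.711 + 86.994 + 85.001 + 86.325 + 87.646 + 86.445 + 86.947) / 7 = 86.58128571
s = sqrt(sum((x - mean)^2)/(n-1)) = 0.82017086
u_A = s / sqrt(n) = 0.82017086 / sqrt(7) = 0.30999545
u_B1 = 0.03 / sqrt(2) = 0.021213203
u_B2 = 0.062 / sqrt(3) = 0.035795717
uc = sqrt(0.30999545^2 + 0.021213203^2 + 0.035795717^2) = 0.3127755
U = k * uc = 2.58 * 0.3127755
U = 0.8070

0.8070


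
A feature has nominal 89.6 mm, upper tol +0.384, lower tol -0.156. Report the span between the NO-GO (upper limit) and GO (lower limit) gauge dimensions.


GO = nominal - lower_tol (smallest hole = maximum material condition)
GO = 89.6 - 0.156 = 89.444
NO-GO = nominal + upper_tol (largest hole = least material condition)
NO-GO = 89.6 + 0.384 = 89.984
spread = NO-GO - GO = 89.984 - 89.444 = 0.5400

0.5400


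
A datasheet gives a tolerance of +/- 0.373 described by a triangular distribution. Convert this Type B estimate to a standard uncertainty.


u_B = half_width / sqrt(6)
u_B = 0.373 / 2.4494897
u_B = 0.1523

0.1523


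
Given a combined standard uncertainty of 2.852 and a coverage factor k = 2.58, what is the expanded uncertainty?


U = k * uc
U = 2.58 * 2.852
U = 7.3582

7.3582


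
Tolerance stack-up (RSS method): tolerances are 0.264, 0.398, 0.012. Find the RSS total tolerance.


RSS = sqrt(0.264^2 + 0.398^2 + 0.012^2)
= sqrt(0.228244)
= 0.4777

0.4777


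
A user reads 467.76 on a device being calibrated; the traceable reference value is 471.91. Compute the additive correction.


Correction = standard - reading
= 471.91 - 467.76
= 4.1500

4.1500


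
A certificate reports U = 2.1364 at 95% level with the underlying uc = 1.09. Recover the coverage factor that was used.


k = U / uc
k = 2.1364 / 1.09
k = 1.96

1.96


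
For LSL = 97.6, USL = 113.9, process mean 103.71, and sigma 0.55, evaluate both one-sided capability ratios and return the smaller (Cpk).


Cpu = (USL - mean) / (3*sigma) = (113.9 - 103.71) / (3*0.55) = 6.1758
Cpl = (mean - LSL) / (3*sigma) = (103.71 - 97.6) / (3*0.55) = 3.7030
Cpk = min(Cpu, Cpl) = 3.7030

3.7030


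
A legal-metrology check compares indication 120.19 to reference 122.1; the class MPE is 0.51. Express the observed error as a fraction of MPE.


e = indication - reference = 120.19 - 122.1 = -1.9100
|e| = 1.9100
ratio = |e| / MPE = 1.9100 / 0.51
ratio = 3.7451

3.7451


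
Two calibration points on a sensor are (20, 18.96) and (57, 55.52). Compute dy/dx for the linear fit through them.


slope = (y2 - y1) / (x2 - x1)
= (55.52 - 18.96) / (57 - 20)
= 36.5600 / 37
= 0.9881

0.9881


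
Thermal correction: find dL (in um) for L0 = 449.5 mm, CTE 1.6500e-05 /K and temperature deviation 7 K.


dL = L * alpha * dT
= 449.5 * 1.6500e-05 * 7
= 0.0519173 mm
dL_um = 0.0519173 * 1000 = 51.9173 um

51.9173


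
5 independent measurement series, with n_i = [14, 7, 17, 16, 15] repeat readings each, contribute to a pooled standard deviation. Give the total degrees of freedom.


nu = sum_i (n_i - 1)
nu = ((14 - 1) + (7 - 1) + (17 - 1) + (16 - 1) + (15 - 1))
nu = 13 + 6 + 16 + 15 + 14
nu = 64

64


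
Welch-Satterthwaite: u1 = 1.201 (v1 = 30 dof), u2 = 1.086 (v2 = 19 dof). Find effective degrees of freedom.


uc = sqrt(u1^2 + u2^2) = sqrt(1.201^2 + 1.086^2) = 1.6191964
v_eff = uc^4 / (u1^4/v1 + u2^4/v2)
= 1.6191964^4 / (1.201^4/30 + 1.086^4/19)
= 6.8738194 / 0.14255989
v_eff = 48.2171

48.2171


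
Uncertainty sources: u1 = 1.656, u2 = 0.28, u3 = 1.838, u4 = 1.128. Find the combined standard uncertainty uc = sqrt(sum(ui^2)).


uc = sqrt(1.656^2 + 0.28^2 + 1.838^2 + 1.128^2)
uc = sqrt(7.471364)
uc = 2.7334

2.7334


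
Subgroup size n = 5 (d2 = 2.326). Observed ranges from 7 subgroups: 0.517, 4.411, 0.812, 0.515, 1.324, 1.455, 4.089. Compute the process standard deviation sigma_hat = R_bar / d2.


R_bar = (0.517 + 4.411 + 0.812 + 0.515 + 1.324 + 1.455 + 4.089) / 7
R_bar = 13.123 / 7 = 1.8747143
sigma_hat = R_bar / d2 = 1.8747143 / 2.326 = 0.8060

0.8060


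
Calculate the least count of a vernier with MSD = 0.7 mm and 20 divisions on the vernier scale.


LC = MSD / n_div
= 0.7 / 20
= 0.0350

0.0350


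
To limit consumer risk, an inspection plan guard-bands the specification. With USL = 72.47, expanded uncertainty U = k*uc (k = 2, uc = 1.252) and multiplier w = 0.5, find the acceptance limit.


U = k * uc = 2 * 1.252 = 2.504
guard band g = w * U = 0.5 * 2.504 = 1.252
AL = USL - g = 72.47 - 1.252
AL = 71.2180

71.2180


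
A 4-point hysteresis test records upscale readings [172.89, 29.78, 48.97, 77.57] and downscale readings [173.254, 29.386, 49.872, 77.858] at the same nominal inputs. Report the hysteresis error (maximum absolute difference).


|172.89 - 173.254| = 0.3640
|29.78 - 29.386| = 0.3940
|48.97 - 49.872| = 0.9020
|77.57 - 77.858| = 0.2880
hysteresis = max(diffs) = 0.9020

0.9020


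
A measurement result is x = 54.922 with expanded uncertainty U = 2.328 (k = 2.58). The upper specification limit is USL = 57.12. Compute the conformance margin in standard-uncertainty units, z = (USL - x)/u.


u = U / k = 2.328 / 2.58 = 0.90232558
margin = |USL - x| = |57.12 - 54.922| = 2.198
z = margin / u = 2.198 / 0.90232558
z = 2.4359

2.4359


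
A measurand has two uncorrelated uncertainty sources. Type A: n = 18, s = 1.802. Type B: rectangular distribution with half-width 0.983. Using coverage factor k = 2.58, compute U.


u_A = s / sqrt(n) = 1.802 / sqrt(18) = 0.42473547
u_B = half_width / sqrt(3) = 0.983 / sqrt(3) = 0.56753531
uc = sqrt(u_A^2 + u_B^2) = sqrt(0.42473547^2 + 0.56753531^2) = 0.70886991
U = k * uc = 2.58 * 0.70886991
U = 1.8289

1.8289


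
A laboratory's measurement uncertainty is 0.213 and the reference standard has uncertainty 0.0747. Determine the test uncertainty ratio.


TUR = u_lab / u_ref
= 0.213 / 0.0747
= 2.8514

2.8514


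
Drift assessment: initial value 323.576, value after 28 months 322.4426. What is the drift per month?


rate = (v2 - v1) / months
= (322.4426 - 323.576) / 28
= -1.1334 / 28
= -0.0405

-0.0405


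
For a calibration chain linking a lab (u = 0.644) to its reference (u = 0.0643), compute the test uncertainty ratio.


TUR = u_lab / u_ref
= 0.644 / 0.0643
= 10.0156

10.0156


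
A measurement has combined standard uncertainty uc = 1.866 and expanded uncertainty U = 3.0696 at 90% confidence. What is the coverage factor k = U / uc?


k = U / uc
k = 3.0696 / 1.866
k = 1.645

1.645


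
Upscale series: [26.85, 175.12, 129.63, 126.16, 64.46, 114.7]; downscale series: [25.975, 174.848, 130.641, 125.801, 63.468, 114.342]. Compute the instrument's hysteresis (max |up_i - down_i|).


|26.85 - 25.975| = 0.8750
|175.12 - 174.848| = 0.2720
|129.63 - 130.641| = 1.0110
|126.16 - 125.801| = 0.3590
|64.46 - 63.468| = 0.9920
|114.7 - 114.342| = 0.3580
hysteresis = max(diffs) = 1.0110

1.0110


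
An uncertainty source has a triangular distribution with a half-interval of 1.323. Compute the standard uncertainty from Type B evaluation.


u_B = half_width / sqrt(6)
u_B = 1.323 / 2.4494897
u_B = 0.5401

0.5401


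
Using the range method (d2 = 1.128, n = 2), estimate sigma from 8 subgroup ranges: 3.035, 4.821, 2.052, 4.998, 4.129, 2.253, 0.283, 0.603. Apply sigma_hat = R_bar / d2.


R_bar = (3.035 + 4.821 + 2.052 + 4.998 + 4.129 + 2.253 + 0.283 + 0.603) / 8
R_bar = 22.174 / 8 = 2.77175
sigma_hat = R_bar / d2 = 2.77175 / 1.128 = 2.4572

2.4572


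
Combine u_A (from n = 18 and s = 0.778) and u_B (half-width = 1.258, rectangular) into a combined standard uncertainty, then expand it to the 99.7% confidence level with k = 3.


u_A = s / sqrt(n) = 0.778 / sqrt(18) = 0.18337636
u_B = half_width / sqrt(3) = 1.258 / sqrt(3) = 0.72630664
uc = sqrt(u_A^2 + u_B^2) = sqrt(0.18337636^2 + 0.72630664^2) = 0.74909827
U = k * uc = 3 * 0.74909827
U = 2.2473

2.2473


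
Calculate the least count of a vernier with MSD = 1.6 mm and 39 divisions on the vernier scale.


LC = MSD / n_div
= 1.6 / 39
= 0.0410

0.0410


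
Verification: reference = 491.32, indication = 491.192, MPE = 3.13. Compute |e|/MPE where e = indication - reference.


e = indication - reference = 491.192 - 491.32 = -0.1280
|e| = 0.1280
ratio = |e| / MPE = 0.1280 / 3.13
ratio = 0.0409

0.0409


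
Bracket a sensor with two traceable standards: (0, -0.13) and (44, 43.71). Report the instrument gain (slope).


slope = (y2 - y1) / (x2 - x1)
= (43.71 - -0.13) / (44 - 0)
= 43.8400 / 44
= 0.9964

0.9964


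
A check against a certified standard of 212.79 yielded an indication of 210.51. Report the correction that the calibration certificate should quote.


Correction = standard - reading
= 212.79 - 210.51
= 2.2800

2.2800


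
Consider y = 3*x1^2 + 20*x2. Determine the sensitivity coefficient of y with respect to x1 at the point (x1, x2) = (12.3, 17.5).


y = 3*x1^2 + 20*x2
dy/dx1 = 2*3*x1
Evaluate at x1 = 12.3: c1 = 6 * 12.3
c1 = 73.8000

73.8000


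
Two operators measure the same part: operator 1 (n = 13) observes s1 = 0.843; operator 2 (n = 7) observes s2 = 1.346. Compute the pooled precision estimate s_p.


s_p = sqrt(((n1-1)*s1^2 + (n2-1)*s2^2) / (n1+n2-2))
numerator = (13-1)*0.843^2 + (7-1)*1.346^2 = 8.527788 + 10.870296 = 19.398084
denominator = 13 + 7 - 2 = 18
s_p^2 = 19.398084 / 18 = 1.0776713
s_p = sqrt(1.0776713) = 1.0381

1.0381


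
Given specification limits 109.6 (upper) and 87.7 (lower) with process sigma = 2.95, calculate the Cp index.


Cp = (USL - LSL) / (6 * sigma)
= (109.6 - 87.7) / (6 * 2.95)
= 21.9000 / 17.7000
= 1.2373

1.2373


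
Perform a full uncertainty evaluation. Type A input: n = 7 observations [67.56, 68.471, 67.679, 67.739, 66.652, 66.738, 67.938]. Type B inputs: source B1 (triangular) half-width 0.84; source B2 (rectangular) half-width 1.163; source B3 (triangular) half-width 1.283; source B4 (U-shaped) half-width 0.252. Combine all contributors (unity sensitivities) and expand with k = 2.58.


mean = (67.56 + 68.471 + 67.679 + 67.739 + 66.652 + 66.738 + 67.938) / 7 = 67.53957143
s = sqrt(sum((x - mean)^2)/(n-1)) = 0.6475896
u_A = s / sqrt(n) = 0.6475896 / sqrt(7) = 0.24476586
u_B1 = 0.84 / sqrt(6) = 0.34292856
u_B2 = 1.163 / sqrt(3) = 0.67145836
u_B3 = 1.283 / sqrt(6) = 0.52378256
u_B4 = 0.252 / sqrt(2) = 0.17819091
uc = sqrt(0.24476586^2 + 0.34292856^2 + 0.67145836^2 + 0.52378256^2 + 0.17819091^2) = 0.96667824
U = k * uc = 2.58 * 0.96667824
U = 2.4940

2.4940


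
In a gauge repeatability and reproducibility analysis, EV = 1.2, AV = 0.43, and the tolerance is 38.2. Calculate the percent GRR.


GRR = sqrt(EV^2 + AV^2) = sqrt(1.2^2 + 0.43^2) = 1.2747157
%GRR = GRR / tol * 100 = 1.2747157 / 38.2 * 100
%GRR = 3.3370

3.3370


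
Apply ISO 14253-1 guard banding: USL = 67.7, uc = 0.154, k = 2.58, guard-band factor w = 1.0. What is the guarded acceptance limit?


U = k * uc = 2.58 * 0.154 = 0.39732
guard band g = w * U = 1.0 * 0.39732 = 0.39732
AL = USL - g = 67.7 - 0.39732
AL = 67.3027

67.3027


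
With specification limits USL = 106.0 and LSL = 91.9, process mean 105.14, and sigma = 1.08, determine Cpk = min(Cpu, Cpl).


Cpu = (USL - mean) / (3*sigma) = (106.0 - 105.14) / (3*1.08) = 0.2654
Cpl = (mean - LSL) / (3*sigma) = (105.14 - 91.9) / (3*1.08) = 4.0864
Cpk = min(Cpu, Cpl) = 0.2654

0.2654


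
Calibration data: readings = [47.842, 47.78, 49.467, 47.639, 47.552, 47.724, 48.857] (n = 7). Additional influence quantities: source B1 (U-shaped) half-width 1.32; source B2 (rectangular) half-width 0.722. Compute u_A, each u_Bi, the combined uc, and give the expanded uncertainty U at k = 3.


mean = (47.842 + 47.78 + 49.467 + 47.639 + 47.552 + 47.724 + 48.857) / 7 = 48.123
s = sqrt(sum((x - mean)^2)/(n-1)) = 0.73724713
u_A = s / sqrt(n) = 0.73724713 / sqrt(7) = 0.27865322
u_B1 = 1.32 / sqrt(2) = 0.93338095
u_B2 = 0.722 / sqrt(3) = 0.41684689
uc = sqrt(0.27865322^2 + 0.93338095^2 + 0.41684689^2) = 1.0595324
U = k * uc = 3 * 1.0595324
U = 3.1786

3.1786


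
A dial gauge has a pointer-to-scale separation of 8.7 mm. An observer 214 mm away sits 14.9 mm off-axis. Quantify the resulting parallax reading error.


error = h * offset / d
= 8.7 * 14.9 / 214
= 0.6057

0.6057


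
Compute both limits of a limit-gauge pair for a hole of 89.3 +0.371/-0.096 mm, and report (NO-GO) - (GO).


GO = nominal - lower_tol (smallest hole = maximum material condition)
GO = 89.3 - 0.096 = 89.204
NO-GO = nominal + upper_tol (largest hole = least material condition)
NO-GO = 89.3 + 0.371 = 89.671
spread = NO-GO - GO = 89.671 - 89.204 = 0.4670

0.4670


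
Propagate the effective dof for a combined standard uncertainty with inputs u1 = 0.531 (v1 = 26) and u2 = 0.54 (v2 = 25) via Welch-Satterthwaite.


uc = sqrt(u1^2 + u2^2) = sqrt(0.531^2 + 0.54^2) = 0.7573381
v_eff = uc^4 / (u1^4/v1 + u2^4/v2)
= 0.7573381^4 / (0.531^4/26 + 0.54^4/25)
= 0.32897222 / 0.0064589918
v_eff = 50.9324

50.9324


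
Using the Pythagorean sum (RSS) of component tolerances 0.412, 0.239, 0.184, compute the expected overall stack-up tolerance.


RSS = sqrt(0.412^2 + 0.239^2 + 0.184^2)
= sqrt(0.260721)
= 0.5106

0.5106


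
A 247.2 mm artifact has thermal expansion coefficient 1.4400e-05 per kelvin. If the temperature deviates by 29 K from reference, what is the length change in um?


dL = L * alpha * dT
= 247.2 * 1.4400e-05 * 29
= 0.1032307 mm
dL_um = 0.1032307 * 1000 = 103.2307 um

103.2307


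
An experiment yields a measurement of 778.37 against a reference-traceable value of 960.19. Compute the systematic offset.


Systematic error = measured - true
= 778.37 - 960.19
= -181.8200

-181.8200


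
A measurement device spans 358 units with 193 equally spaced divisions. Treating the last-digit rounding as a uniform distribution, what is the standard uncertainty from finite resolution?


resolution = range / divisions
resolution = 358 / 193 = 1.8549223
u_res = resolution / (2*sqrt(3))
u_res = 1.8549223 / 3.4641016
u_res = 0.5355

0.5355


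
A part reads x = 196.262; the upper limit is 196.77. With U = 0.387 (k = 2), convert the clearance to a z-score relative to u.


u = U / k = 0.387 / 2 = 0.1935
margin = |USL - x| = |196.77 - 196.262| = 0.508
z = margin / u = 0.508 / 0.1935
z = 2.6253

2.6253


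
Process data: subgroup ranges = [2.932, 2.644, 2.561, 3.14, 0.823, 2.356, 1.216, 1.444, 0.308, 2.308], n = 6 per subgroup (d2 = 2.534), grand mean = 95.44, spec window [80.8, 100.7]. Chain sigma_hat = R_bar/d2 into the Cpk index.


R_bar = (2.932 + 2.644 + 2.561 + 3.14 + 0.823 + 2.356 + 1.216 + 1.444 + 0.308 + 2.308) / 10 = 1.9732
sigma = R_bar / d2 = 1.9732 / 2.534 = 0.77868982
Cp = (USL - LSL)/(6*sigma) = (100.7 - 80.8)/(6*0.77868982) = 4.2593
Cpu = (100.7 - 95.44)/(3*0.77868982) = 2.2516
Cpl = (95.44 - 80.8)/(3*0.77868982) = 6.2669
Cpk = min(Cpu, Cpl) = 2.2516

2.2516


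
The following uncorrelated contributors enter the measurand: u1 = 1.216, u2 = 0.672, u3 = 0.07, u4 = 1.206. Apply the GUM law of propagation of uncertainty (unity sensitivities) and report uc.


uc = sqrt(1.216^2 + 0.672^2 + 0.07^2 + 1.206^2)
uc = sqrt(3.389576)
uc = 1.8411

1.8411


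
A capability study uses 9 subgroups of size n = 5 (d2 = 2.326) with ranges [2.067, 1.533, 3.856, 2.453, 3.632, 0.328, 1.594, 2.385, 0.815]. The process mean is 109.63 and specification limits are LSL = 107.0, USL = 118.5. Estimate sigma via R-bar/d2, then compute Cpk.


R_bar = (2.067 + 1.533 + 3.856 + 2.453 + 3.632 + 0.328 + 1.594 + 2.385 + 0.815) / 9 = 2.0736667
sigma = R_bar / d2 = 2.0736667 / 2.326 = 0.89151621
Cp = (USL - LSL)/(6*sigma) = (118.5 - 107.0)/(6*0.89151621) = 2.1499
Cpu = (118.5 - 109.63)/(3*0.89151621) = 3.3164
Cpl = (109.63 - 107.0)/(3*0.89151621) = 0.9833
Cpk = min(Cpu, Cpl) = 0.9833

0.9833


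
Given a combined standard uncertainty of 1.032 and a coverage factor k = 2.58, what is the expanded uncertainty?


U = k * uc
U = 2.58 * 1.032
U = 2.6626

2.6626


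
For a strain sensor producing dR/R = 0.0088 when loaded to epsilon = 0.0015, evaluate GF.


GF = (dR/R) / epsilon
= 0.0088 / 0.0015
= 5.8667

5.8667


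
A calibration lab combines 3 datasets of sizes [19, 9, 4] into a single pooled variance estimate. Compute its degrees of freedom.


nu = sum_i (n_i - 1)
nu = ((19 - 1) + (9 - 1) + (4 - 1))
nu = 18 + 8 + 3
nu = 29

29


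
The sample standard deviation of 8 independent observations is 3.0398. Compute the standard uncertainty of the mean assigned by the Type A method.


u_A = s / sqrt(n)
u_A = 3.0398 / sqrt(8)
u_A = 3.0398 / 2.8284271
u_A = 1.0747

1.0747


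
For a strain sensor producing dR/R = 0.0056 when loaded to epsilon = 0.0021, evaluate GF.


GF = (dR/R) / epsilon
= 0.0056 / 0.0021
= 2.6667

2.6667


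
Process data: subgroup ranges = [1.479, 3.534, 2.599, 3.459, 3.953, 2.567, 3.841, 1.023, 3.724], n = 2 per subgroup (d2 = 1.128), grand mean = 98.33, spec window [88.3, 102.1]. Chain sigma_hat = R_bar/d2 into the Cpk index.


R_bar = (1.479 + 3.534 + 2.599 + 3.459 + 3.953 + 2.567 + 3.841 + 1.023 + 3.724) / 9 = 2.9087778
sigma = R_bar / d2 = 2.9087778 / 1.128 = 2.5787037
Cp = (USL - LSL)/(6*sigma) = (102.1 - 88.3)/(6*2.5787037) = 0.8919
Cpu = (102.1 - 98.33)/(3*2.5787037) = 0.4873
Cpl = (98.33 - 88.3)/(3*2.5787037) = 1.2965
Cpk = min(Cpu, Cpl) = 0.4873

0.4873


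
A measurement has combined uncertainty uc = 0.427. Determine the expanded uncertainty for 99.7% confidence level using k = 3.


U = k * uc
U = 3 * 0.427
U = 1.2810

1.2810


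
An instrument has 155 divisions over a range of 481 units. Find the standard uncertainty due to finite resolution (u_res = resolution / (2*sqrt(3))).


resolution = range / divisions
resolution = 481 / 155 = 3.1032258
u_res = resolution / (2*sqrt(3))
u_res = 3.1032258 / 3.4641016
u_res = 0.8958

0.8958


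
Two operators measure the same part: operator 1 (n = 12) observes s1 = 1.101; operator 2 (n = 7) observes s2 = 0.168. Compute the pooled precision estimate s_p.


s_p = sqrt(((n1-1)*s1^2 + (n2-1)*s2^2) / (n1+n2-2))
numerator = (12-1)*1.101^2 + (7-1)*0.168^2 = 13.334211 + 0.169344 = 13.503555
denominator = 12 + 7 - 2 = 17
s_p^2 = 13.503555 / 17 = 0.79432676
s_p = sqrt(0.79432676) = 0.8913

0.8913


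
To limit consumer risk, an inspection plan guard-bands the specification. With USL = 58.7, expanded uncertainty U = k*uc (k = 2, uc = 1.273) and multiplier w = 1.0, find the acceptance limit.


U = k * uc = 2 * 1.273 = 2.546
guard band g = w * U = 1.0 * 2.546 = 2.546
AL = USL - g = 58.7 - 2.546
AL = 56.1540

56.1540


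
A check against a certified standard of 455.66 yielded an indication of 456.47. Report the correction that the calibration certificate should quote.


Correction = standard - reading
= 455.66 - 456.47
= -0.8100

-0.8100


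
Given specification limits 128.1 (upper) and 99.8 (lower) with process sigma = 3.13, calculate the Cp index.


Cp = (USL - LSL) / (6 * sigma)
= (128.1 - 99.8) / (6 * 3.13)
= 28.3000 / 18.7800
= 1.5069

1.5069


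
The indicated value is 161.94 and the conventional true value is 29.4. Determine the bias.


Systematic error = measured - true
= 161.94 - 29.4
= 132.5400

132.5400


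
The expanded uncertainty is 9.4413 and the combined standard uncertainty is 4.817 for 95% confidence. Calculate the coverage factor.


k = U / uc
k = 9.4413 / 4.817
k = 1.96

1.96


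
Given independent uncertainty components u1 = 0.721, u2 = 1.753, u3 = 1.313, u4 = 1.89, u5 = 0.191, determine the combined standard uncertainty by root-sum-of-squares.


uc = sqrt(0.721^2 + 1.753^2 + 1.313^2 + 1.89^2 + 0.191^2)
uc = sqrt(8.9254)
uc = 2.9875

2.9875


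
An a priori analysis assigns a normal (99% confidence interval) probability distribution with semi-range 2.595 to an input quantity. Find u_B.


u_B = half_width / 2.576
u_B = 2.595 / 2.576
u_B = 1.0074

1.0074


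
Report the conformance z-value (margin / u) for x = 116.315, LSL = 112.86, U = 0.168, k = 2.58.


u = U / k = 0.168 / 2.58 = 0.065116279
margin = |LSL - x| = |112.86 - 116.315| = 3.455
z = margin / u = 3.455 / 0.065116279
z = 53.0589

53.0589


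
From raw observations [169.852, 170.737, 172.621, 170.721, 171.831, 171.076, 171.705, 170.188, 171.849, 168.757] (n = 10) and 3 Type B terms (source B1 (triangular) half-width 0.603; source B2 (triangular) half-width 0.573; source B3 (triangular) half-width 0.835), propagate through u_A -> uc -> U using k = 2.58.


mean = (169.852 + 170.737 + 172.621 + 170.721 + 171.831 + 171.076 + 171.705 + 170.188 + 171.849 + 168.757) / 10 = 170.9337
s = sqrt(sum((x - mean)^2)/(n-1)) = 1.1378905
u_A = s / sqrt(n) = 1.1378905 / sqrt(10) = 0.35983257
u_B1 = 0.603 / sqrt(6) = 0.24617372
u_B2 = 0.573 / sqrt(6) = 0.23392627
u_B3 = 0.835 / sqrt(6) = 0.34088732
uc = sqrt(0.35983257^2 + 0.24617372^2 + 0.23392627^2 + 0.34088732^2) = 0.60083828
U = k * uc = 2.58 * 0.60083828
U = 1.5502

1.5502


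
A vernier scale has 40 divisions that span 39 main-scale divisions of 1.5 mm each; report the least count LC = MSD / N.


LC = MSD / n_div
= 1.5 / 40
= 0.0375

0.0375


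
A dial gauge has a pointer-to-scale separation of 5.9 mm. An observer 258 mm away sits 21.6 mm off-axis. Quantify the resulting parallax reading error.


error = h * offset / d
= 5.9 * 21.6 / 258
= 0.4940

0.4940


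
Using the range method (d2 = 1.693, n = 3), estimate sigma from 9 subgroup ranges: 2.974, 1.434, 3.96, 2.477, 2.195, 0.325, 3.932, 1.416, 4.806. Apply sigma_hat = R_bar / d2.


R_bar = (2.974 + 1.434 + 3.96 + 2.477 + 2.195 + 0.325 + 3.932 + 1.416 + 4.806) / 9
R_bar = 23.519 / 9 = 2.6132222
sigma_hat = R_bar / d2 = 2.6132222 / 1.693 = 1.5435

1.5435


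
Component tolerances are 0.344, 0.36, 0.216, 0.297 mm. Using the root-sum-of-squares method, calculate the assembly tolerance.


RSS = sqrt(0.344^2 + 0.36^2 + 0.216^2 + 0.297^2)
= sqrt(0.382801)
= 0.6187

0.6187


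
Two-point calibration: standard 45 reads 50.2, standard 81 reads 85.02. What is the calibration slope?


slope = (y2 - y1) / (x2 - x1)
= (85.02 - 50.2) / (81 - 45)
= 34.8200 / 36
= 0.9672

0.9672


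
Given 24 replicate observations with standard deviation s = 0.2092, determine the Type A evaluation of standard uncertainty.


u_A = s / sqrt(n)
u_A = 0.2092 / sqrt(24)
u_A = 0.2092 / 4.8989795
u_A = 0.0427

0.0427


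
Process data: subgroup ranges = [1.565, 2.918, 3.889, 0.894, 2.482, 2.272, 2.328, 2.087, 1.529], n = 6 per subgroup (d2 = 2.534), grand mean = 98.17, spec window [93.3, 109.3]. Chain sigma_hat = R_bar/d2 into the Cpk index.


R_bar = (1.565 + 2.918 + 3.889 + 0.894 + 2.482 + 2.272 + 2.328 + 2.087 + 1.529) / 9 = 2.2182222
sigma = R_bar / d2 = 2.2182222 / 2.534 = 0.87538366
Cp = (USL - LSL)/(6*sigma) = (109.3 - 93.3)/(6*0.87538366) = 3.0463
Cpu = (109.3 - 98.17)/(3*0.87538366) = 4.2381
Cpl = (98.17 - 93.3)/(3*0.87538366) = 1.8544
Cpk = min(Cpu, Cpl) = 1.8544

1.8544
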